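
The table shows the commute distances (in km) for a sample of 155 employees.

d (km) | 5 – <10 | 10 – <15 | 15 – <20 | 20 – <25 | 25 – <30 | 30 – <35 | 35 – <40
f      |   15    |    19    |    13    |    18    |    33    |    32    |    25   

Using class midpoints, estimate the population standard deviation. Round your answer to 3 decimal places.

Midpoints: 7.5, 12.5, 17.5, 22.5, 27.5, 32.5, 37.5
n = 155, Σfm = 3867.5, mean = 24.9516
Σfm² = 110818.75
Σf(m − x̄)² = Σfm² − (Σfm)²/n = 110818.75 − 3867.5²/155 = 14318.3871
Population variance = 14318.3871 / 155 = 92.3767
Standard deviation = √92.3767 = 9.6113

9.611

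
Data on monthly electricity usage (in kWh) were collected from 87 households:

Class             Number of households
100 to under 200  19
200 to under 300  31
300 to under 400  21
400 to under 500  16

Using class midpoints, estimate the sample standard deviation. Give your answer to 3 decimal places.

102.703

Midpoints: 150, 250, 350, 450
n = 87, Σfm = 25150, mean = 289.0805
Σfm² = 8177500
Σf(m − x̄)² = Σfm² − (Σfm)²/n = 8177500 − 25150²/87 = 907126.4368
Sample variance = 907126.4368 / 86 = 10547.9818
Standard deviation = √10547.9818 = 102.7034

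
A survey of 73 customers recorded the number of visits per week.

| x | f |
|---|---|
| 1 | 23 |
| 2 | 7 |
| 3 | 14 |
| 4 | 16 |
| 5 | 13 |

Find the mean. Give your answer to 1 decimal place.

2.8

Values: 1, 2, 3, 4, 5
Σfx = 23×1 + 7×2 + 14×3 + 16×4 + 13×5 = 208
n = Σf = 73
Mean = 208 / 73 = 2.8493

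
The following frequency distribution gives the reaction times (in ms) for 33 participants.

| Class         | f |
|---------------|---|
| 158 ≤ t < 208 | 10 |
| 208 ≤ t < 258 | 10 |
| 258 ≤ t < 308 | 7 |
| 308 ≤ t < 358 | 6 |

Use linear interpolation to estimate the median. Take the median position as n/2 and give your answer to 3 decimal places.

Cumulative frequencies: 10, 20, 27, 33
n = 33; position = n/2 = 16.5.
This falls in the class 208 ≤ t < 258: L = 208, F = 10, f = 10, h = 50.
Median ≈ 208 + ((16.5 − 10) / 10) × 50 = 240.5000

240.500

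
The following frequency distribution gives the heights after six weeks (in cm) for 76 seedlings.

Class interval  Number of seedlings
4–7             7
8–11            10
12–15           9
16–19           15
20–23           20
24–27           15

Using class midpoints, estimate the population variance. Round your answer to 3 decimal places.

40.421

Midpoints: 5.5, 9.5, 13.5, 17.5, 21.5, 25.5
n = 76, Σfm = 1330, mean = 17.5000
Σfm² = 26347
Σf(m − x̄)² = Σfm² − (Σfm)²/n = 26347 − 1330²/76 = 3072.0000
Population variance = 3072.0000 / 76 = 40.4211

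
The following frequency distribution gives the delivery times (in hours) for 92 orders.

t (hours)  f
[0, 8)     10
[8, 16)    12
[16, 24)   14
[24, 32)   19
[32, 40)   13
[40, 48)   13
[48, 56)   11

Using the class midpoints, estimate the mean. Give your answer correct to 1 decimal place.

28.3

Midpoints: 4, 12, 20, 28, 36, 44, 52
Σfm = 10×4 + 12×12 + 14×20 + 19×28 + 13×36 + 13×44 + 11×52 = 2608
n = Σf = 92
Mean = 2608 / 92 = 28.3478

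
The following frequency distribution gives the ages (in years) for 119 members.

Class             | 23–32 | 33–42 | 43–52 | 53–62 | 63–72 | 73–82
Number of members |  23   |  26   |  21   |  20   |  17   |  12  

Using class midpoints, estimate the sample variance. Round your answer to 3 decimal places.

Midpoints: 27.5, 37.5, 47.5, 57.5, 67.5, 77.5
n = 119, Σfm = 5832.5, mean = 49.0126
Σfm² = 316993.75
Σf(m − x̄)² = Σfm² − (Σfm)²/n = 316993.75 − 5832.5²/119 = 31127.7311
Sample variance = 31127.7311 / 118 = 263.7943

263.794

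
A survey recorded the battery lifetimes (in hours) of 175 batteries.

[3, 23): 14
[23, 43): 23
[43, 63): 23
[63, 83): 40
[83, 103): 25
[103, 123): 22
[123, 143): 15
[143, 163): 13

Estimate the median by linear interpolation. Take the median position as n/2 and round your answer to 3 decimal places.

Cumulative frequencies: 14, 37, 60, 100, 125, 147, 162, 175
n = 175; position = n/2 = 87.5.
This falls in the class [63, 83): L = 63, F = 60, f = 40, h = 20.
Median ≈ 63 + ((87.5 − 60) / 40) × 20 = 76.7500

76.750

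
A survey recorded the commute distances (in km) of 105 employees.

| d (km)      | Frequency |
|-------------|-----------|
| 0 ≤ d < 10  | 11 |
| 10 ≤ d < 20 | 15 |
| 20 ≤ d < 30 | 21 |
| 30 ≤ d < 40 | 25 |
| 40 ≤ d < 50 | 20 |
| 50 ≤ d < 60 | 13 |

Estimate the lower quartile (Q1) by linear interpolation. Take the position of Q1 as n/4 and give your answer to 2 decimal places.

20.12

Cumulative frequencies: 11, 26, 47, 72, 92, 105
n = 105; position = n/4 = 26.25.
This falls in the class 20 ≤ d < 30: L = 20, F = 26, f = 21, h = 10.
Lower quartile ≈ 20 + ((26.25 − 26) / 21) × 10 = 20.1190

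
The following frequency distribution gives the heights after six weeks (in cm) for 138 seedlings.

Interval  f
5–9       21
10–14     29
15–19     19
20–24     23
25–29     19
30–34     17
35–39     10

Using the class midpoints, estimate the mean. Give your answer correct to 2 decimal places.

Midpoints: 7, 12, 17, 22, 27, 32, 37
Σfm = 21×7 + 29×12 + 19×17 + 23×22 + 19×27 + 17×32 + 10×37 = 2751
n = Σf = 138
Mean = 2751 / 138 = 19.9348

19.93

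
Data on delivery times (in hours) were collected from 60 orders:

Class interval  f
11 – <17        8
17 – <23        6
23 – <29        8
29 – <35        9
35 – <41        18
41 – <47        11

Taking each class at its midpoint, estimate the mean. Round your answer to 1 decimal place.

Midpoints: 14, 20, 26, 32, 38, 44
Σfm = 8×14 + 6×20 + 8×26 + 9×32 + 18×38 + 11×44 = 1896
n = Σf = 60
Mean = 1896 / 60 = 31.6000

31.6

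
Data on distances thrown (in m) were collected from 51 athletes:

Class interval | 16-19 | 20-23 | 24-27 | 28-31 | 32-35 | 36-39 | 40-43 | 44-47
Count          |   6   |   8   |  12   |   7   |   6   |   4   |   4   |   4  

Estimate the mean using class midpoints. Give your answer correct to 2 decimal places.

29.19

Midpoints: 17.5, 21.5, 25.5, 29.5, 33.5, 37.5, 41.5, 45.5
Σfm = 6×17.5 + 8×21.5 + 12×25.5 + 7×29.5 + 6×33.5 + 4×37.5 + 4×41.5 + 4×45.5 = 1488.5
n = Σf = 51
Mean = 1488.5 / 51 = 29.1863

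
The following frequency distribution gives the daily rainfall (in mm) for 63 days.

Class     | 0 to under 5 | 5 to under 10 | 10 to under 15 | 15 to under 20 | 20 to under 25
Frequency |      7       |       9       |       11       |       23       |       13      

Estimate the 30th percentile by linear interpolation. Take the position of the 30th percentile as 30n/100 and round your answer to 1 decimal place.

11.3

Cumulative frequencies: 7, 16, 27, 50, 63
n = 63; position = 30n/100 = 18.9.
This falls in the class 10 to under 15: L = 10, F = 16, f = 11, h = 5.
30th percentile ≈ 10 + ((18.9 − 16) / 11) × 5 = 11.3182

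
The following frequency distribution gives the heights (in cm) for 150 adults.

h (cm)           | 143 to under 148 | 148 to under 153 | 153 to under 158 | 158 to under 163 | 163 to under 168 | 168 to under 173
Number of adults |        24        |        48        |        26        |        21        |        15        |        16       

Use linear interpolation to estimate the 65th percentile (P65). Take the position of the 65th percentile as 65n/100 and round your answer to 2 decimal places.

157.90

Cumulative frequencies: 24, 72, 98, 119, 134, 150
n = 150; position = 65n/100 = 97.5.
This falls in the class 153 to under 158: L = 153, F = 72, f = 26, h = 5.
65th percentile ≈ 153 + ((97.5 − 72) / 26) × 5 = 157.9038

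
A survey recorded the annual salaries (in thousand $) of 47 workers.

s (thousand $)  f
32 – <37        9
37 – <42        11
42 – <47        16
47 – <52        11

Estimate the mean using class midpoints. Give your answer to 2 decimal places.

42.59

Midpoints: 34.5, 39.5, 44.5, 49.5
Σfm = 9×34.5 + 11×39.5 + 16×44.5 + 11×49.5 = 2001.5
n = Σf = 47
Mean = 2001.5 / 47 = 42.5851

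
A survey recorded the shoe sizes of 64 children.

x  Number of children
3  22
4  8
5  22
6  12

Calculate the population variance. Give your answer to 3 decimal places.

1.297

Values: 3, 4, 5, 6
n = 64, Σfx = 280, mean = 4.3750
Σfx² = 1308
Σf(x − x̄)² = Σfx² − (Σfx)²/n = 1308 − 280²/64 = 83.0000
Population variance = 83.0000 / 64 = 1.2969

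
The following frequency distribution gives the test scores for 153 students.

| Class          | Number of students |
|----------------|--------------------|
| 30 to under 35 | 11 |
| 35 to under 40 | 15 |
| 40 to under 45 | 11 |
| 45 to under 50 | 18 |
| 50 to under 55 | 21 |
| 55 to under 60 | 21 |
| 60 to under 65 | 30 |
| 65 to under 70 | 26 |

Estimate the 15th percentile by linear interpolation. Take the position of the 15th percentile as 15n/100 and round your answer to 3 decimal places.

38.983

Cumulative frequencies: 11, 26, 37, 55, 76, 97, 127, 153
n = 153; position = 15n/100 = 22.95.
This falls in the class 35 to under 40: L = 35, F = 11, f = 15, h = 5.
15th percentile ≈ 35 + ((22.95 − 11) / 15) × 5 = 38.9833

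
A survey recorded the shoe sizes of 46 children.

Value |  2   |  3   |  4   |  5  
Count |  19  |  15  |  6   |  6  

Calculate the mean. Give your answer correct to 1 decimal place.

3.0

Values: 2, 3, 4, 5
Σfx = 19×2 + 15×3 + 6×4 + 6×5 = 137
n = Σf = 46
Mean = 137 / 46 = 2.9783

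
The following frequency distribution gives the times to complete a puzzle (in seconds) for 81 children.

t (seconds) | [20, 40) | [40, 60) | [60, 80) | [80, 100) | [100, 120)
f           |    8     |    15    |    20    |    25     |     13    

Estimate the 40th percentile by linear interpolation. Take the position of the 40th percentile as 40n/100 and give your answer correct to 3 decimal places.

69.400

Cumulative frequencies: 8, 23, 43, 68, 81
n = 81; position = 40n/100 = 32.4.
This falls in the class [60, 80): L = 60, F = 23, f = 20, h = 20.
40th percentile ≈ 60 + ((32.4 − 23) / 20) × 20 = 69.4000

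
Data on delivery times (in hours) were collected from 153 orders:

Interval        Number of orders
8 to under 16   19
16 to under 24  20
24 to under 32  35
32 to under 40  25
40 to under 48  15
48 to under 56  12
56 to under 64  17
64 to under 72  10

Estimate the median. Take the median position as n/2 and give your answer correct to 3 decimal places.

Cumulative frequencies: 19, 39, 74, 99, 114, 126, 143, 153
n = 153; position = n/2 = 76.5.
This falls in the class 32 to under 40: L = 32, F = 74, f = 25, h = 8.
Median ≈ 32 + ((76.5 − 74) / 25) × 8 = 32.8000

32.800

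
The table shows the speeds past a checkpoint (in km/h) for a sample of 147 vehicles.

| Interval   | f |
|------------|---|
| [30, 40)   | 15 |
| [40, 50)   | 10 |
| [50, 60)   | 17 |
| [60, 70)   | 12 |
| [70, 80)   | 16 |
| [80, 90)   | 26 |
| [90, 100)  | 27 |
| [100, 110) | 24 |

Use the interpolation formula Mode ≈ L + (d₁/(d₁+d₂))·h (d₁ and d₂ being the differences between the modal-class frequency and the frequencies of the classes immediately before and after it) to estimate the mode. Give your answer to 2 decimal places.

92.50

Modal class: [90, 100) (highest frequency 27).
d₁ = 27 − 26 = 1, d₂ = 27 − 24 = 3
Mode ≈ 90 + (1/(1+3)) × 10 = 90 + 2.5000 = 92.5000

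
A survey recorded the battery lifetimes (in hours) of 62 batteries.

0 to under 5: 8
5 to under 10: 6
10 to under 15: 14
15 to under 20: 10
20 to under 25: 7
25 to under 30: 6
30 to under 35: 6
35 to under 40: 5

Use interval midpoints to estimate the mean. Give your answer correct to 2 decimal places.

Midpoints: 2.5, 7.5, 12.5, 17.5, 22.5, 27.5, 32.5, 37.5
Σfm = 8×2.5 + 6×7.5 + 14×12.5 + 10×17.5 + 7×22.5 + 6×27.5 + 6×32.5 + 5×37.5 = 1120
n = Σf = 62
Mean = 1120 / 62 = 18.0645

18.06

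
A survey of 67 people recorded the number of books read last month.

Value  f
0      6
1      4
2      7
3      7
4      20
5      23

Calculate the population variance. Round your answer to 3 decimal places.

2.578

Values: 0, 1, 2, 3, 4, 5
n = 67, Σfx = 234, mean = 3.4925
Σfx² = 990
Σf(x − x̄)² = Σfx² − (Σfx)²/n = 990 − 234²/67 = 172.7463
Population variance = 172.7463 / 67 = 2.5783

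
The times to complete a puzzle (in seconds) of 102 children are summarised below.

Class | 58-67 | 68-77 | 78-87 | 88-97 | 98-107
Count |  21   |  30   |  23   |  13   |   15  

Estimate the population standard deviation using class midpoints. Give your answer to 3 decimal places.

Midpoints: 62.5, 72.5, 82.5, 92.5, 102.5
n = 102, Σfm = 8125, mean = 79.6569
Σfm² = 665087.5
Σf(m − x̄)² = Σfm² − (Σfm)²/n = 665087.5 − 8125²/102 = 17875.4902
Population variance = 17875.4902 / 102 = 175.2499
Standard deviation = √175.2499 = 13.2382

13.238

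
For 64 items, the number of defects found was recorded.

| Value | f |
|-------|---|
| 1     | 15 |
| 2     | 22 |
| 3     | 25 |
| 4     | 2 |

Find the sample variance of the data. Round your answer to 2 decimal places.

Values: 1, 2, 3, 4
n = 64, Σfx = 142, mean = 2.2188
Σfx² = 360
Σf(x − x̄)² = Σfx² − (Σfx)²/n = 360 − 142²/64 = 44.9375
Sample variance = 44.9375 / 63 = 0.7133

0.71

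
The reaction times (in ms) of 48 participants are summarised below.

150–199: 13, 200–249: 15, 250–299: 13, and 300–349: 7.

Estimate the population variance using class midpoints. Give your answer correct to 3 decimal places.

Midpoints: 174.5, 224.5, 274.5, 324.5
n = 48, Σfm = 11476, mean = 239.0833
Σfm² = 2868512
Σf(m − x̄)² = Σfm² − (Σfm)²/n = 2868512 − 11476²/48 = 124791.6667
Population variance = 124791.6667 / 48 = 2599.8264

2599.826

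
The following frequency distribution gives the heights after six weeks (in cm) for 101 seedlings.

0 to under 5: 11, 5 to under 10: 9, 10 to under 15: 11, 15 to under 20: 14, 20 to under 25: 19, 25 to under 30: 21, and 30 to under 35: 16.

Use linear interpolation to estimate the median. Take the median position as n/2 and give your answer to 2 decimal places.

Cumulative frequencies: 11, 20, 31, 45, 64, 85, 101
n = 101; position = n/2 = 50.5.
This falls in the class 20 to under 25: L = 20, F = 45, f = 19, h = 5.
Median ≈ 20 + ((50.5 − 45) / 19) × 5 = 21.4474

21.45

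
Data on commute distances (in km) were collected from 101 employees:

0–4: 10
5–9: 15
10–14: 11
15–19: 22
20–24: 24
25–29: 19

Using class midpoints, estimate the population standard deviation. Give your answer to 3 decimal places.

8.025

Midpoints: 2, 7, 12, 17, 22, 27
n = 101, Σfm = 1672, mean = 16.5545
Σfm² = 34184
Σf(m − x̄)² = Σfm² − (Σfm)²/n = 34184 − 1672²/101 = 6504.9505
Population variance = 6504.9505 / 101 = 64.4055
Standard deviation = √64.4055 = 8.0253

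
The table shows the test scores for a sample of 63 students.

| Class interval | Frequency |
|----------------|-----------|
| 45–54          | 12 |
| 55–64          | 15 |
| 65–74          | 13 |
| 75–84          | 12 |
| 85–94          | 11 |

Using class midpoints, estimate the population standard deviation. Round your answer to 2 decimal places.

Midpoints: 49.5, 59.5, 69.5, 79.5, 89.5
n = 63, Σfm = 4328.5, mean = 68.7063
Σfm² = 309255.75
Σf(m − x̄)² = Σfm² − (Σfm)²/n = 309255.75 − 4328.5²/63 = 11860.3175
Population variance = 11860.3175 / 63 = 188.2590
Standard deviation = √188.2590 = 13.7208

13.72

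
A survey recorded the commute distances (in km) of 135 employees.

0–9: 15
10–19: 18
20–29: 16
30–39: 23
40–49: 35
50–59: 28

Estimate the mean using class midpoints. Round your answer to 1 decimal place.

Midpoints: 4.5, 14.5, 24.5, 34.5, 44.5, 54.5
Σfm = 15×4.5 + 18×14.5 + 16×24.5 + 23×34.5 + 35×44.5 + 28×54.5 = 4597.5
n = Σf = 135
Mean = 4597.5 / 135 = 34.0556

34.1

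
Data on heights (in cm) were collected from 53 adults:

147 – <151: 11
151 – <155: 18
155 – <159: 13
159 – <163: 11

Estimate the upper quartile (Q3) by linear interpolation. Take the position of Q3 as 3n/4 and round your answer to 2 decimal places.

Cumulative frequencies: 11, 29, 42, 53
n = 53; position = 3n/4 = 39.75.
This falls in the class 155 – <159: L = 155, F = 29, f = 13, h = 4.
Upper quartile ≈ 155 + ((39.75 − 29) / 13) × 4 = 158.3077

158.31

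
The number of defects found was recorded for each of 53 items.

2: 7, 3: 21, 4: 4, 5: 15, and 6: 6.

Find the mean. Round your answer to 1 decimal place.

Values: 2, 3, 4, 5, 6
Σfx = 7×2 + 21×3 + 4×4 + 15×5 + 6×6 = 204
n = Σf = 53
Mean = 204 / 53 = 3.8491

3.8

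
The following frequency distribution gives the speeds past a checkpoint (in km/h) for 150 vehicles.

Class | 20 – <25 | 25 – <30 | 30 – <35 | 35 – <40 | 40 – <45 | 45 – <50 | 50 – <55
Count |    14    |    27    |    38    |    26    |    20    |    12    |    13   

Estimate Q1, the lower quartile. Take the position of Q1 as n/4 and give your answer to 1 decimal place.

29.4

Cumulative frequencies: 14, 41, 79, 105, 125, 137, 150
n = 150; position = n/4 = 37.5.
This falls in the class 25 – <30: L = 25, F = 14, f = 27, h = 5.
Lower quartile ≈ 25 + ((37.5 − 14) / 27) × 5 = 29.3519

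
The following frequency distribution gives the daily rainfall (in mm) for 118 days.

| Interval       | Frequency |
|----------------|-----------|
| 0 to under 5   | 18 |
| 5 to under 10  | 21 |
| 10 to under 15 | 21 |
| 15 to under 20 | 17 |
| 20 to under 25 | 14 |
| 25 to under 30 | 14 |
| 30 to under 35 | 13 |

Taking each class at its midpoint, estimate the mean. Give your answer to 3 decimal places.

15.975

Midpoints: 2.5, 7.5, 12.5, 17.5, 22.5, 27.5, 32.5
Σfm = 18×2.5 + 21×7.5 + 21×12.5 + 17×17.5 + 14×22.5 + 14×27.5 + 13×32.5 = 1885
n = Σf = 118
Mean = 1885 / 118 = 15.9746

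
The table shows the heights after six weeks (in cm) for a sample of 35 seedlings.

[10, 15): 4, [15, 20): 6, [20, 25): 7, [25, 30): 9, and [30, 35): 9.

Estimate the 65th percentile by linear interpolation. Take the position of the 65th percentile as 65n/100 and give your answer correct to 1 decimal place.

Cumulative frequencies: 4, 10, 17, 26, 35
n = 35; position = 65n/100 = 22.75.
This falls in the class [25, 30): L = 25, F = 17, f = 9, h = 5.
65th percentile ≈ 25 + ((22.75 − 17) / 9) × 5 = 28.1944

28.2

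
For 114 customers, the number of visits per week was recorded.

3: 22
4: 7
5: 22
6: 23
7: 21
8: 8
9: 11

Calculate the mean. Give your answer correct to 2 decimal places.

5.72

Values: 3, 4, 5, 6, 7, 8, 9
Σfx = 22×3 + 7×4 + 22×5 + 23×6 + 21×7 + 8×8 + 11×9 = 652
n = Σf = 114
Mean = 652 / 114 = 5.7193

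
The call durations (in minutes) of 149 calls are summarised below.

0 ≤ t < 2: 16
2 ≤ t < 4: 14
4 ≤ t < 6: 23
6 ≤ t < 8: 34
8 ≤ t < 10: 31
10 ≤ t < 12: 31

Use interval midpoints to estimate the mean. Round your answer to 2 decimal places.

6.92

Midpoints: 1, 3, 5, 7, 9, 11
Σfm = 16×1 + 14×3 + 23×5 + 34×7 + 31×9 + 31×11 = 1031
n = Σf = 149
Mean = 1031 / 149 = 6.9195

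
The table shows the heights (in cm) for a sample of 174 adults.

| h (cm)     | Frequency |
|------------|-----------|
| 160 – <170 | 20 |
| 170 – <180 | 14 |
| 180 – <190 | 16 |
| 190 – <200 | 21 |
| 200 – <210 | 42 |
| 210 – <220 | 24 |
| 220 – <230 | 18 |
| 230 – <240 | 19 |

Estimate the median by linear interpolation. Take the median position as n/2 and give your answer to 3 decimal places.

Cumulative frequencies: 20, 34, 50, 71, 113, 137, 155, 174
n = 174; position = n/2 = 87.
This falls in the class 200 – <210: L = 200, F = 71, f = 42, h = 10.
Median ≈ 200 + ((87 − 71) / 42) × 10 = 203.8095

203.810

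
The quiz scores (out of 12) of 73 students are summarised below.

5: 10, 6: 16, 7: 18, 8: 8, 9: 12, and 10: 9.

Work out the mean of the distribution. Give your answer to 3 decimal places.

7.315

Values: 5, 6, 7, 8, 9, 10
Σfx = 10×5 + 16×6 + 18×7 + 8×8 + 12×9 + 9×10 = 534
n = Σf = 73
Mean = 534 / 73 = 7.3151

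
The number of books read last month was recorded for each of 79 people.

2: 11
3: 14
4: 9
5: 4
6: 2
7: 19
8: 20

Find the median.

6

Cumulative frequencies: 11, 25, 34, 38, 40, 59, 79
n = 79, so the median is the value in position (n+1)/2 = 40.
Position 40 falls at value 6.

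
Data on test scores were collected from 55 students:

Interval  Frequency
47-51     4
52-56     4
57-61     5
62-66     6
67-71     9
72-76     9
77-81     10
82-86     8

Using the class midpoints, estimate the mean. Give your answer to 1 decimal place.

Midpoints: 49, 54, 59, 64, 69, 74, 79, 84
Σfm = 4×49 + 4×54 + 5×59 + 6×64 + 9×69 + 9×74 + 10×79 + 8×84 = 3840
n = Σf = 55
Mean = 3840 / 55 = 69.8182

69.8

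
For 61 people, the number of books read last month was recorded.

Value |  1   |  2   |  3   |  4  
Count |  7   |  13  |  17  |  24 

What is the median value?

3

Cumulative frequencies: 7, 20, 37, 61
n = 61, so the median is the value in position (n+1)/2 = 31.
Position 31 falls at value 3.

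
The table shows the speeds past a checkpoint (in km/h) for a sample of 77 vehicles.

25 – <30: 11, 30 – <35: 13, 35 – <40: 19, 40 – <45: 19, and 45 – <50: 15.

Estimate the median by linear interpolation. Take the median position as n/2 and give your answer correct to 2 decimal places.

Cumulative frequencies: 11, 24, 43, 62, 77
n = 77; position = n/2 = 38.5.
This falls in the class 35 – <40: L = 35, F = 24, f = 19, h = 5.
Median ≈ 35 + ((38.5 − 24) / 19) × 5 = 38.8158

38.82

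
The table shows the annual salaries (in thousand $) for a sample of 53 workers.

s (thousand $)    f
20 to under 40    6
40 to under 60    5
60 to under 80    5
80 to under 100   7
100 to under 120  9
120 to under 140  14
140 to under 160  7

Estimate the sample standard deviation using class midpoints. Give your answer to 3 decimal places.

Midpoints: 30, 50, 70, 90, 110, 130, 150
n = 53, Σfm = 5270, mean = 99.4340
Σfm² = 602100
Σf(m − x̄)² = Σfm² − (Σfm)²/n = 602100 − 5270²/53 = 78083.0189
Sample variance = 78083.0189 / 52 = 1501.5965
Standard deviation = √1501.5965 = 38.7504

38.750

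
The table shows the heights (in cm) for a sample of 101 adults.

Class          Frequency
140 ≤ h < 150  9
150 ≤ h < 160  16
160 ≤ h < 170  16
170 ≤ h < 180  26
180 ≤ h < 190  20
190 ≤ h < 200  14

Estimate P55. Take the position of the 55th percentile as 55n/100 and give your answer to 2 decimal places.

175.60

Cumulative frequencies: 9, 25, 41, 67, 87, 101
n = 101; position = 55n/100 = 55.55.
This falls in the class 170 ≤ h < 180: L = 170, F = 41, f = 26, h = 10.
55th percentile ≈ 170 + ((55.55 − 41) / 26) × 10 = 175.5962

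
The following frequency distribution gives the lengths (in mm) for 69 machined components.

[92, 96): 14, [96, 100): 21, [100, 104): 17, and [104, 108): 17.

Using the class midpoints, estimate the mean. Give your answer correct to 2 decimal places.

100.14

Midpoints: 94, 98, 102, 106
Σfm = 14×94 + 21×98 + 17×102 + 17×106 = 6910
n = Σf = 69
Mean = 6910 / 69 = 100.1449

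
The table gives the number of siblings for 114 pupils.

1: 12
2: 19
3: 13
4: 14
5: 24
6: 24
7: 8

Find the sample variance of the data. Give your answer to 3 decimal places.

3.436

Values: 1, 2, 3, 4, 5, 6, 7
n = 114, Σfx = 465, mean = 4.0789
Σfx² = 2285
Σf(x − x̄)² = Σfx² − (Σfx)²/n = 2285 − 465²/114 = 388.2895
Sample variance = 388.2895 / 113 = 3.4362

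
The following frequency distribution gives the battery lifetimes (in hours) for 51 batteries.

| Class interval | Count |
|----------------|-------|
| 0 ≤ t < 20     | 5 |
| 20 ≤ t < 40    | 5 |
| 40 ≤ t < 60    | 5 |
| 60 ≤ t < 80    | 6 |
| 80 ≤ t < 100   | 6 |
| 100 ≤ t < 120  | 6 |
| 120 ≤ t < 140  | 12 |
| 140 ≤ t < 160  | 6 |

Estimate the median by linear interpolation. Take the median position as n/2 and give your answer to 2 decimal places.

Cumulative frequencies: 5, 10, 15, 21, 27, 33, 45, 51
n = 51; position = n/2 = 25.5.
This falls in the class 80 ≤ t < 100: L = 80, F = 21, f = 6, h = 20.
Median ≈ 80 + ((25.5 − 21) / 6) × 20 = 95.0000

95.00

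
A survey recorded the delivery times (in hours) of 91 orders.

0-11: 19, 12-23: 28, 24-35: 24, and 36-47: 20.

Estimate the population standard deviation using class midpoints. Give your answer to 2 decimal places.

Midpoints: 5.5, 17.5, 29.5, 41.5
n = 91, Σfm = 2132.5, mean = 23.4341
Σfm² = 64480.75
Σf(m − x̄)² = Σfm² − (Σfm)²/n = 64480.75 − 2132.5²/91 = 14507.6044
Population variance = 14507.6044 / 91 = 159.4242
Standard deviation = √159.4242 = 12.6263

12.63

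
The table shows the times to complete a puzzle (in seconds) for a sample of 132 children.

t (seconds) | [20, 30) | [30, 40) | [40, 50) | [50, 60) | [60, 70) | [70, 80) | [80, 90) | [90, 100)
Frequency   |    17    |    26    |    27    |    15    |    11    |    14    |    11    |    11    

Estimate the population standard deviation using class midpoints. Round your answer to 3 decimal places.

Midpoints: 25, 35, 45, 55, 65, 75, 85, 95
n = 132, Σfm = 7120, mean = 53.9394
Σfm² = 446500
Σf(m − x̄)² = Σfm² − (Σfm)²/n = 446500 − 7120²/132 = 62451.5152
Population variance = 62451.5152 / 132 = 473.1175
Standard deviation = √473.1175 = 21.7513

21.751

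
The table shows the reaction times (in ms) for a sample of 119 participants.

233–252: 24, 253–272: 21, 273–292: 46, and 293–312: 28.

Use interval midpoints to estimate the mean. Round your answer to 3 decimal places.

Midpoints: 242.5, 262.5, 282.5, 302.5
Σfm = 24×242.5 + 21×262.5 + 46×282.5 + 28×302.5 = 32797.5
n = Σf = 119
Mean = 32797.5 / 119 = 275.6092

275.609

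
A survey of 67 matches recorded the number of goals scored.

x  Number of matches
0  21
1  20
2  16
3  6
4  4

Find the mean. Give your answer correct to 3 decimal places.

Values: 0, 1, 2, 3, 4
Σfx = 21×0 + 20×1 + 16×2 + 6×3 + 4×4 = 86
n = Σf = 67
Mean = 86 / 67 = 1.2836

1.284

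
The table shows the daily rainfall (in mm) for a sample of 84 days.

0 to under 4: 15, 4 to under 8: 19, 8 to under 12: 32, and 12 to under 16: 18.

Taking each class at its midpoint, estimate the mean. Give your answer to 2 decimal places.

Midpoints: 2, 6, 10, 14
Σfm = 15×2 + 19×6 + 32×10 + 18×14 = 716
n = Σf = 84
Mean = 716 / 84 = 8.5238

8.52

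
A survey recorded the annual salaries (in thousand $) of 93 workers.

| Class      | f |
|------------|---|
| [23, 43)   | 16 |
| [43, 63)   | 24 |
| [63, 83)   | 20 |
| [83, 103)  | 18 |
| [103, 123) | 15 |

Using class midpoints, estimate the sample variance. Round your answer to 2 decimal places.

Midpoints: 33, 53, 73, 93, 113
n = 93, Σfm = 6629, mean = 71.2796
Σfm² = 538637
Σf(m − x̄)² = Σfm² − (Σfm)²/n = 538637 − 6629²/93 = 66124.7312
Sample variance = 66124.7312 / 92 = 718.7471

718.75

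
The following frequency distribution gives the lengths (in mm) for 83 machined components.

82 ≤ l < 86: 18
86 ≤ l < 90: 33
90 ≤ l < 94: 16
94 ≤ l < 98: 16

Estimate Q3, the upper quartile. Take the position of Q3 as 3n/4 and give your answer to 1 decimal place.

Cumulative frequencies: 18, 51, 67, 83
n = 83; position = 3n/4 = 62.25.
This falls in the class 90 ≤ l < 94: L = 90, F = 51, f = 16, h = 4.
Upper quartile ≈ 90 + ((62.25 − 51) / 16) × 4 = 92.8125

92.8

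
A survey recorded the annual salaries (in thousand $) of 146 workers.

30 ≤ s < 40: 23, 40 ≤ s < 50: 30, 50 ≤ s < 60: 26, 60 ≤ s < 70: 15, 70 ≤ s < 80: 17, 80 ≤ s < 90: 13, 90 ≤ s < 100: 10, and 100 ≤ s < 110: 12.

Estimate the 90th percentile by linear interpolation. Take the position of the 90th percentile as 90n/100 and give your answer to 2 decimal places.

Cumulative frequencies: 23, 53, 79, 94, 111, 124, 134, 146
n = 146; position = 90n/100 = 131.4.
This falls in the class 90 ≤ s < 100: L = 90, F = 124, f = 10, h = 10.
90th percentile ≈ 90 + ((131.4 − 124) / 10) × 10 = 97.4000

97.40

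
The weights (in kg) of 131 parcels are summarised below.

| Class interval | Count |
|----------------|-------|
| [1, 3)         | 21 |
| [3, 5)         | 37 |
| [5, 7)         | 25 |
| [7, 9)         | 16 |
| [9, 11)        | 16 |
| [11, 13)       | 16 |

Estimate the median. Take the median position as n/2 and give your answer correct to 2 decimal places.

Cumulative frequencies: 21, 58, 83, 99, 115, 131
n = 131; position = n/2 = 65.5.
This falls in the class [5, 7): L = 5, F = 58, f = 25, h = 2.
Median ≈ 5 + ((65.5 − 58) / 25) × 2 = 5.6000

5.60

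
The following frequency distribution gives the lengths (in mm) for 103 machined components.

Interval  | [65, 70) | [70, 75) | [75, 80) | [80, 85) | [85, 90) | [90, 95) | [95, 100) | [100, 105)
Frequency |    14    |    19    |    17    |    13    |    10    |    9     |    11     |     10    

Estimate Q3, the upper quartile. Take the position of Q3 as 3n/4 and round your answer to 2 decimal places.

Cumulative frequencies: 14, 33, 50, 63, 73, 82, 93, 103
n = 103; position = 3n/4 = 77.25.
This falls in the class [90, 95): L = 90, F = 73, f = 9, h = 5.
Upper quartile ≈ 90 + ((77.25 − 73) / 9) × 5 = 92.3611

92.36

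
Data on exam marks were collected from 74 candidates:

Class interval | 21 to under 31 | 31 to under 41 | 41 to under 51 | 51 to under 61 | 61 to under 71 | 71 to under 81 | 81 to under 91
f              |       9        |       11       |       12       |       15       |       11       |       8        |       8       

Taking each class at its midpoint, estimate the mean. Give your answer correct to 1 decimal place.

Midpoints: 26, 36, 46, 56, 66, 76, 86
Σfm = 9×26 + 11×36 + 12×46 + 15×56 + 11×66 + 8×76 + 8×86 = 4044
n = Σf = 74
Mean = 4044 / 74 = 54.6486

54.6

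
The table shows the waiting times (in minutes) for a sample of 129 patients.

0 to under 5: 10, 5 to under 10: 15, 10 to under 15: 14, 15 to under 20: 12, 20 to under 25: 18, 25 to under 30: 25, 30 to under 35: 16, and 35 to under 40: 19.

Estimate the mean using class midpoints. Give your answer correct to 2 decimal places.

Midpoints: 2.5, 7.5, 12.5, 17.5, 22.5, 27.5, 32.5, 37.5
Σfm = 10×2.5 + 15×7.5 + 14×12.5 + 12×17.5 + 18×22.5 + 25×27.5 + 16×32.5 + 19×37.5 = 2847.5
n = Σf = 129
Mean = 2847.5 / 129 = 22.0736

22.07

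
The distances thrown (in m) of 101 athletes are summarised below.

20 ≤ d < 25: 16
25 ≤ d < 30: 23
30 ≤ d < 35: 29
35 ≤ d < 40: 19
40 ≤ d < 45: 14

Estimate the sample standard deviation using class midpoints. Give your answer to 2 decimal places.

Midpoints: 22.5, 27.5, 32.5, 37.5, 42.5
n = 101, Σfm = 3242.5, mean = 32.1040
Σfm² = 108131.25
Σf(m − x̄)² = Σfm² − (Σfm)²/n = 108131.25 − 3242.5²/101 = 4034.1584
Sample variance = 4034.1584 / 100 = 40.3416
Standard deviation = √40.3416 = 6.3515

6.35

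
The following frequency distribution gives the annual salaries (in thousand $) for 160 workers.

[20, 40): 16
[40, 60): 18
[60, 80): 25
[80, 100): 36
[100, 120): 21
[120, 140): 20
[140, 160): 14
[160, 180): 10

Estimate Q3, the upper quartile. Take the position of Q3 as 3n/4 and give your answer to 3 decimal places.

124.000

Cumulative frequencies: 16, 34, 59, 95, 116, 136, 150, 160
n = 160; position = 3n/4 = 120.
This falls in the class [120, 140): L = 120, F = 116, f = 20, h = 20.
Upper quartile ≈ 120 + ((120 − 116) / 20) × 20 = 124.0000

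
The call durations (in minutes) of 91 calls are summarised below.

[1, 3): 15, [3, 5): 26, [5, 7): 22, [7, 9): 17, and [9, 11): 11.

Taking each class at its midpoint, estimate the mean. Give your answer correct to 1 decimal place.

Midpoints: 2, 4, 6, 8, 10
Σfm = 15×2 + 26×4 + 22×6 + 17×8 + 11×10 = 512
n = Σf = 91
Mean = 512 / 91 = 5.6264

5.6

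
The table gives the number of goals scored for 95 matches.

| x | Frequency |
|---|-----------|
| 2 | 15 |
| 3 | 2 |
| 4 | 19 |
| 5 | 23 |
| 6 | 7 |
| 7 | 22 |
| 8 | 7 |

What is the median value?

5

Cumulative frequencies: 15, 17, 36, 59, 66, 88, 95
n = 95, so the median is the value in position (n+1)/2 = 48.
Position 48 falls at value 5.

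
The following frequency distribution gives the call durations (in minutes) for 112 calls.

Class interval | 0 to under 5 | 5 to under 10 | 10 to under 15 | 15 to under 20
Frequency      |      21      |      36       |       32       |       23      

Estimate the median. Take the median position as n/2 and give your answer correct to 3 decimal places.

9.861

Cumulative frequencies: 21, 57, 89, 112
n = 112; position = n/2 = 56.
This falls in the class 5 to under 10: L = 5, F = 21, f = 36, h = 5.
Median ≈ 5 + ((56 − 21) / 36) × 5 = 9.8611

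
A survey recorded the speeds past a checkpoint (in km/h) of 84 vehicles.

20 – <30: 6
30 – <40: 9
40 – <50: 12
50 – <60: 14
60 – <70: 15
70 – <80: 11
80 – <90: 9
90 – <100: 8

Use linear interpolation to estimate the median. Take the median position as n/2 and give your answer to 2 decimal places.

Cumulative frequencies: 6, 15, 27, 41, 56, 67, 76, 84
n = 84; position = n/2 = 42.
This falls in the class 60 – <70: L = 60, F = 41, f = 15, h = 10.
Median ≈ 60 + ((42 − 41) / 15) × 10 = 60.6667

60.67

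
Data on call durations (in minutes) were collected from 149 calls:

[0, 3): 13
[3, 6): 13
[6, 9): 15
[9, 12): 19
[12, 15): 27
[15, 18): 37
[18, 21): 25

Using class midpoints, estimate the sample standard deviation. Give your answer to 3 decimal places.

Midpoints: 1.5, 4.5, 7.5, 10.5, 13.5, 16.5, 19.5
n = 149, Σfm = 1852.5, mean = 12.4329
Σfm² = 27731.25
Σf(m − x̄)² = Σfm² − (Σfm)²/n = 27731.25 − 1852.5²/149 = 4699.3289
Sample variance = 4699.3289 / 148 = 31.7522
Standard deviation = √31.7522 = 5.6349

5.635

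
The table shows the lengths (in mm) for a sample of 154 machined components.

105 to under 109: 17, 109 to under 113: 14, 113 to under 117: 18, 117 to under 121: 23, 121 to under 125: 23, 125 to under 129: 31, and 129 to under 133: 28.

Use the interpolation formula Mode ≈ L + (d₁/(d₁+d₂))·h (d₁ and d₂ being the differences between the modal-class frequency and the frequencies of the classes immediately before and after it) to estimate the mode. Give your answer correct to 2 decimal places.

Modal class: 125 to under 129 (highest frequency 31).
d₁ = 31 − 23 = 8, d₂ = 31 − 28 = 3
Mode ≈ 125 + (8/(8+3)) × 4 = 125 + 2.9091 = 127.9091

127.91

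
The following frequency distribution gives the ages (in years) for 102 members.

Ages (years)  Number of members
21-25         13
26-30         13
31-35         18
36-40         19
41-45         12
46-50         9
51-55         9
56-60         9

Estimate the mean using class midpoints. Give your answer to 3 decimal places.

Midpoints: 23, 28, 33, 38, 43, 48, 53, 58
Σfm = 13×23 + 13×28 + 18×33 + 19×38 + 12×43 + 9×48 + 9×53 + 9×58 = 3926
n = Σf = 102
Mean = 3926 / 102 = 38.4902

38.490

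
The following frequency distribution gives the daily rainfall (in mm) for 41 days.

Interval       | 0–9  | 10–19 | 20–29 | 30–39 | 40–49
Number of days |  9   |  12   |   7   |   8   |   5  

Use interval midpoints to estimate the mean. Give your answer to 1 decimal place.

21.6

Midpoints: 4.5, 14.5, 24.5, 34.5, 44.5
Σfm = 9×4.5 + 12×14.5 + 7×24.5 + 8×34.5 + 5×44.5 = 884.5
n = Σf = 41
Mean = 884.5 / 41 = 21.5732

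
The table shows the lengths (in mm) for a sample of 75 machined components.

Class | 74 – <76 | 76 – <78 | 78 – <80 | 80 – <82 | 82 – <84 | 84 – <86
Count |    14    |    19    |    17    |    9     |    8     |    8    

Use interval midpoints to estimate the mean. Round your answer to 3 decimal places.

79.053

Midpoints: 75, 77, 79, 81, 83, 85
Σfm = 14×75 + 19×77 + 17×79 + 9×81 + 8×83 + 8×85 = 5929
n = Σf = 75
Mean = 5929 / 75 = 79.0533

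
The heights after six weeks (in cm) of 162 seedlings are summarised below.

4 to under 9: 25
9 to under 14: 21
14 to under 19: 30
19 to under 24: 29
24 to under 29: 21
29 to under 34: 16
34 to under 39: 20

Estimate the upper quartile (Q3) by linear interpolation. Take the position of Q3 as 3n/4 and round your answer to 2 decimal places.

27.93

Cumulative frequencies: 25, 46, 76, 105, 126, 142, 162
n = 162; position = 3n/4 = 121.5.
This falls in the class 24 to under 29: L = 24, F = 105, f = 21, h = 5.
Upper quartile ≈ 24 + ((121.5 − 105) / 21) × 5 = 27.9286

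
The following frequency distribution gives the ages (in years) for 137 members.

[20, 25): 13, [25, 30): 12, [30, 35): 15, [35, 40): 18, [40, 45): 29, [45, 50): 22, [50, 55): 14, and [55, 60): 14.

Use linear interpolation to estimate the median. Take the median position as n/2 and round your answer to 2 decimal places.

Cumulative frequencies: 13, 25, 40, 58, 87, 109, 123, 137
n = 137; position = n/2 = 68.5.
This falls in the class [40, 45): L = 40, F = 58, f = 29, h = 5.
Median ≈ 40 + ((68.5 − 58) / 29) × 5 = 41.8103

41.81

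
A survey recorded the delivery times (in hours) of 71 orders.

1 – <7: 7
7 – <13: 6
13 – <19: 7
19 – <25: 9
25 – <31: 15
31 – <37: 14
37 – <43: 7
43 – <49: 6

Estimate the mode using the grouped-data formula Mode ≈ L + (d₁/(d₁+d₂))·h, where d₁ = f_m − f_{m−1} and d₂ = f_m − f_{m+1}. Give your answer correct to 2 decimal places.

30.14

Modal class: 25 – <31 (highest frequency 15).
d₁ = 15 − 9 = 6, d₂ = 15 − 14 = 1
Mode ≈ 25 + (6/(6+1)) × 6 = 25 + 5.1429 = 30.1429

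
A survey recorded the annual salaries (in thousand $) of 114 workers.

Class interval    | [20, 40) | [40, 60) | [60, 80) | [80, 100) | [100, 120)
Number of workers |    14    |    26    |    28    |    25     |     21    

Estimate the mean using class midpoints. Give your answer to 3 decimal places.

72.281

Midpoints: 30, 50, 70, 90, 110
Σfm = 14×30 + 26×50 + 28×70 + 25×90 + 21×110 = 8240
n = Σf = 114
Mean = 8240 / 114 = 72.2807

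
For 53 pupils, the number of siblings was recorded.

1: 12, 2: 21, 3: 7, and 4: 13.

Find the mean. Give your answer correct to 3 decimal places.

Values: 1, 2, 3, 4
Σfx = 12×1 + 21×2 + 7×3 + 13×4 = 127
n = Σf = 53
Mean = 127 / 53 = 2.3962

2.396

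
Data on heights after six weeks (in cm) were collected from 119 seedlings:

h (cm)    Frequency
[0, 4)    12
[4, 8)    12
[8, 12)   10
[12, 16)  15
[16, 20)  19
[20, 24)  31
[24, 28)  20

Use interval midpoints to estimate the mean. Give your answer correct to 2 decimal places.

16.39

Midpoints: 2, 6, 10, 14, 18, 22, 26
Σfm = 12×2 + 12×6 + 10×10 + 15×14 + 19×18 + 31×22 + 20×26 = 1950
n = Σf = 119
Mean = 1950 / 119 = 16.3866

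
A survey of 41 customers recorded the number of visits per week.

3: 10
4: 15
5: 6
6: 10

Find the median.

4

Cumulative frequencies: 10, 25, 31, 41
n = 41, so the median is the value in position (n+1)/2 = 21.
Position 21 falls at value 4.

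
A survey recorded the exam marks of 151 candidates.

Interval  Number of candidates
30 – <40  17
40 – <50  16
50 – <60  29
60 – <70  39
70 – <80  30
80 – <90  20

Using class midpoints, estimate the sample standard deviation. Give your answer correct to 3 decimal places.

15.151

Midpoints: 35, 45, 55, 65, 75, 85
n = 151, Σfm = 9395, mean = 62.2185
Σfm² = 618975
Σf(m − x̄)² = Σfm² − (Σfm)²/n = 618975 − 9395²/151 = 34431.7881
Sample variance = 34431.7881 / 150 = 229.5453
Standard deviation = √229.5453 = 15.1508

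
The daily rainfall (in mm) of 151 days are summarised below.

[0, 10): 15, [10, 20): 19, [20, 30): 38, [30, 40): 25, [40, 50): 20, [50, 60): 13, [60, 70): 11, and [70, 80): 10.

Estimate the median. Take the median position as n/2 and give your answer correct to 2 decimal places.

Cumulative frequencies: 15, 34, 72, 97, 117, 130, 141, 151
n = 151; position = n/2 = 75.5.
This falls in the class [30, 40): L = 30, F = 72, f = 25, h = 10.
Median ≈ 30 + ((75.5 − 72) / 25) × 10 = 31.4000

31.40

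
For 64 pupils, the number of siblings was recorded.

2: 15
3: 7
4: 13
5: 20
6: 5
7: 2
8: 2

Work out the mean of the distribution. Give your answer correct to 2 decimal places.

Values: 2, 3, 4, 5, 6, 7, 8
Σfx = 15×2 + 7×3 + 13×4 + 20×5 + 5×6 + 2×7 + 2×8 = 263
n = Σf = 64
Mean = 263 / 64 = 4.1094

4.11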